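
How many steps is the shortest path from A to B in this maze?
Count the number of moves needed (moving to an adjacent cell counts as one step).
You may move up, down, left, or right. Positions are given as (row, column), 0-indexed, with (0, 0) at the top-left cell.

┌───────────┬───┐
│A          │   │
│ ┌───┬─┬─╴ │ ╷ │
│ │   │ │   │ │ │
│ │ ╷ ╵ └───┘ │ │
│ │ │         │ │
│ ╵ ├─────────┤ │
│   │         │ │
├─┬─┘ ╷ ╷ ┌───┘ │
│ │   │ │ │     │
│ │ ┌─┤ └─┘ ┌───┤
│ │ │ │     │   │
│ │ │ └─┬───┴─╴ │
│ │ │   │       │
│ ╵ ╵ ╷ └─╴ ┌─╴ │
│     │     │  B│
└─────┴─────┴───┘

Using BFS to find shortest path:
Start: (0, 0), End: (7, 7)
Path found:
(0,0) → (1,0) → (2,0) → (3,0) → (3,1) → (2,1) → (1,1) → (1,2) → (2,2) → (2,3) → (2,4) → (2,5) → (2,6) → (1,6) → (0,6) → (0,7) → (1,7) → (2,7) → (3,7) → (4,7) → (4,6) → (4,5) → (5,5) → (5,4) → (5,3) → (4,3) → (3,3) → (3,2) → (4,2) → (4,1) → (5,1) → (6,1) → (7,1) → (7,2) → (6,2) → (6,3) → (7,3) → (7,4) → (7,5) → (6,5) → (6,6) → (6,7) → (7,7)
Number of steps: 42

Solution:

┌───────────┬───┐
│A          │↱ ↓│
│ ┌───┬─┬─╴ │ ╷ │
│↓│↱ ↓│ │   │↑│↓│
│ │ ╷ ╵ └───┘ │ │
│↓│↑│↳ → → → ↑│↓│
│ ╵ ├─────────┤ │
│↳ ↑│↓ ↰      │↓│
├─┬─┘ ╷ ╷ ┌───┘ │
│ │↓ ↲│↑│ │↓ ← ↲│
│ │ ┌─┤ └─┘ ┌───┤
│ │↓│ │↑ ← ↲│   │
│ │ │ └─┬───┴─╴ │
│ │↓│↱ ↓│  ↱ → ↓│
│ ╵ ╵ ╷ └─╴ ┌─╴ │
│  ↳ ↑│↳ → ↑│  B│
└─────┴─────┴───┘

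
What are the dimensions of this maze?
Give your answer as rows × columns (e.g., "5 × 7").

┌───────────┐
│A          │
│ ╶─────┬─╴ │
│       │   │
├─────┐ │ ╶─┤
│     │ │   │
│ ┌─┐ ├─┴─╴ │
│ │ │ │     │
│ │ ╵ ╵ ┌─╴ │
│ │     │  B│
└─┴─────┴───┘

Counting the maze dimensions:
Rows (vertical): 5
Columns (horizontal): 6
Dimensions: 5 × 6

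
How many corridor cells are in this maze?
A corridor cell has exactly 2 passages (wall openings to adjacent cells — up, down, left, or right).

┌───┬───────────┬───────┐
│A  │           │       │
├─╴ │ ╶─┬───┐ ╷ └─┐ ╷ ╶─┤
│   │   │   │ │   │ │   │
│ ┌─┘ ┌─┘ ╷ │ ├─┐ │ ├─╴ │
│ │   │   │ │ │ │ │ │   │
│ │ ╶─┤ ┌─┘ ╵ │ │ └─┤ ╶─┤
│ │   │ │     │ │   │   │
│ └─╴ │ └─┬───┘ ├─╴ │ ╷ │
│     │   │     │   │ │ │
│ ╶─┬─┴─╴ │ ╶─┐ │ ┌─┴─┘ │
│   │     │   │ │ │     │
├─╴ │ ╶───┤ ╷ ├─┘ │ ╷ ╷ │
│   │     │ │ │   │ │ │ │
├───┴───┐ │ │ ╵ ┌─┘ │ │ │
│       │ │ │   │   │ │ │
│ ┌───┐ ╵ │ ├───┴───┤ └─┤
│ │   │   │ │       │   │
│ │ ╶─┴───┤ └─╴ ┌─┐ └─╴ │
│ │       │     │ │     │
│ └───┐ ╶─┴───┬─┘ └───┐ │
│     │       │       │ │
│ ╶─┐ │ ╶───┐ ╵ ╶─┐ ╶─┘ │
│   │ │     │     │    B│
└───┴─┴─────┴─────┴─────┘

Counting cells with exactly 2 passages:
Total corridor cells: 104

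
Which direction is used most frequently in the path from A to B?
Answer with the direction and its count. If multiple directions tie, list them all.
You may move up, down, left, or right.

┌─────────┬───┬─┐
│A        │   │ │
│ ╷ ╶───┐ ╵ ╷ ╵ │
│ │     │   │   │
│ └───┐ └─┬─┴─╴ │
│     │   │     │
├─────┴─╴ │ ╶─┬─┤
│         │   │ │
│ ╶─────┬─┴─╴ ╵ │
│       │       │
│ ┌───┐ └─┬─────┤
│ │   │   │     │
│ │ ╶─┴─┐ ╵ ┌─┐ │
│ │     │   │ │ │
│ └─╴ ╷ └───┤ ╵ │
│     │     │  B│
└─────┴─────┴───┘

Directions: right, down, right, right, down, right, down, left, left, left, left, down, right, right, right, down, right, down, right, up, right, right, down, down
Counts: {'right': 11, 'down': 8, 'left': 4, 'up': 1}
Most common: right (11 times)

Solution:

┌─────────┬───┬─┐
│A ↓      │   │ │
│ ╷ ╶───┐ ╵ ╷ ╵ │
│ │↳ → ↓│   │   │
│ └───┐ └─┬─┴─╴ │
│     │↳ ↓│     │
├─────┴─╴ │ ╶─┬─┤
│↓ ← ← ← ↲│   │ │
│ ╶─────┬─┴─╴ ╵ │
│↳ → → ↓│       │
│ ┌───┐ └─┬─────┤
│ │   │↳ ↓│↱ → ↓│
│ │ ╶─┴─┐ ╵ ┌─┐ │
│ │     │↳ ↑│ │↓│
│ └─╴ ╷ └───┤ ╵ │
│     │     │  B│
└─────┴─────┴───┘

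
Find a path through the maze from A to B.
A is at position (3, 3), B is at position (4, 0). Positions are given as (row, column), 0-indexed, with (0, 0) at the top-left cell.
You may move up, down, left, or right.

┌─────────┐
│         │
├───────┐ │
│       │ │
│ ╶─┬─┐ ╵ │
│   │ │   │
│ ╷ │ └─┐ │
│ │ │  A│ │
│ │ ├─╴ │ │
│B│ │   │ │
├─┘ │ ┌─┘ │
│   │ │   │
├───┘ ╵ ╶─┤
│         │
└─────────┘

Finding the shortest path from (3, 3) to (4, 0):
Path length: 18 steps
Directions: down → left → down → down → right → up → right → up → up → up → left → up → left → left → left → down → down → down

Solution:

┌─────────┐
│         │
├───────┐ │
│↓ ← ← ↰│ │
│ ╶─┬─┐ ╵ │
│↓  │ │↑ ↰│
│ ╷ │ └─┐ │
│↓│ │  A│↑│
│ │ ├─╴ │ │
│B│ │↓ ↲│↑│
├─┘ │ ┌─┘ │
│   │↓│↱ ↑│
├───┘ ╵ ╶─┤
│    ↳ ↑  │
└─────────┘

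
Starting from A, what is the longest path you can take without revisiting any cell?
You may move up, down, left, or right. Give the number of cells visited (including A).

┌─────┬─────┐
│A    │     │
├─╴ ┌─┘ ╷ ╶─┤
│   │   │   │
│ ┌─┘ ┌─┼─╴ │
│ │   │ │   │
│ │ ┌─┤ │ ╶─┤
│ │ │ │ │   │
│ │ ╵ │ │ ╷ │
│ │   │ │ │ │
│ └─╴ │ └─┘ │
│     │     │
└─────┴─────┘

Finding longest simple path using DFS:
Start: (0, 0)
Longest path visits 32 cells
Path: A → right → down → left → down → down → down → down → right → right → up → left → up → up → right → up → right → up → right → down → right → down → left → down → right → down → down → left → left → up → up → up

Solution:

┌─────┬─────┐
│A ↓  │↱ ↓  │
├─╴ ┌─┘ ╷ ╶─┤
│↓ ↲│↱ ↑│↳ ↓│
│ ┌─┘ ┌─┼─╴ │
│↓│↱ ↑│B│↓ ↲│
│ │ ┌─┤ │ ╶─┤
│↓│↑│ │↑│↳ ↓│
│ │ ╵ │ │ ╷ │
│↓│↑ ↰│↑│ │↓│
│ └─╴ │ └─┘ │
│↳ → ↑│↑ ← ↲│
└─────┴─────┘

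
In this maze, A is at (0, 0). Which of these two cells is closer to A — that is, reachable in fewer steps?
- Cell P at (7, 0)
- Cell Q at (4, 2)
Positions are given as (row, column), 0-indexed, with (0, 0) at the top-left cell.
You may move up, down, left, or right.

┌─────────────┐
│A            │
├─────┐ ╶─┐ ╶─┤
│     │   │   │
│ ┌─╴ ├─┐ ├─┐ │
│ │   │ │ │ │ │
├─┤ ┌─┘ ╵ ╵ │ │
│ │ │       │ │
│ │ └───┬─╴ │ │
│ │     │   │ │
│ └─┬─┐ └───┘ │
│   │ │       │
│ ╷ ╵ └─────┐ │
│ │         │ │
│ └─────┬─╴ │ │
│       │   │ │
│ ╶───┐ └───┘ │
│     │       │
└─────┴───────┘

Shortest path A → P at (7, 0): 21 steps
Shortest path A → Q at (4, 2): 16 steps

Q is closer (16 steps vs 21 steps).

Path to P:

┌─────────────┐
│A → → → → ↓  │
├─────┐ ╶─┐ ╶─┤
│     │   │↳ ↓│
│ ┌─╴ ├─┐ ├─┐ │
│ │   │ │ │ │↓│
├─┤ ┌─┘ ╵ ╵ │ │
│ │ │       │↓│
│ │ └───┬─╴ │ │
│ │     │   │↓│
│ └─┬─┐ └───┘ │
│   │ │      ↓│
│ ╷ ╵ └─────┐ │
│ │         │↓│
│ └─────┬─╴ │ │
│P ← ← ↰│   │↓│
│ ╶───┐ └───┘ │
│     │↑ ← ← ↲│
└─────┴───────┘

Path to Q:

┌─────────────┐
│A → → → → ↓  │
├─────┐ ╶─┐ ╶─┤
│     │   │↳ ↓│
│ ┌─╴ ├─┐ ├─┐ │
│ │   │ │ │ │↓│
├─┤ ┌─┘ ╵ ╵ │ │
│ │ │       │↓│
│ │ └───┬─╴ │ │
│ │  Q ↰│   │↓│
│ └─┬─┐ └───┘ │
│   │ │↑ ← ← ↲│
│ ╷ ╵ └─────┐ │
│ │         │ │
│ └─────┬─╴ │ │
│       │   │ │
│ ╶───┐ └───┘ │
│     │       │
└─────┴───────┘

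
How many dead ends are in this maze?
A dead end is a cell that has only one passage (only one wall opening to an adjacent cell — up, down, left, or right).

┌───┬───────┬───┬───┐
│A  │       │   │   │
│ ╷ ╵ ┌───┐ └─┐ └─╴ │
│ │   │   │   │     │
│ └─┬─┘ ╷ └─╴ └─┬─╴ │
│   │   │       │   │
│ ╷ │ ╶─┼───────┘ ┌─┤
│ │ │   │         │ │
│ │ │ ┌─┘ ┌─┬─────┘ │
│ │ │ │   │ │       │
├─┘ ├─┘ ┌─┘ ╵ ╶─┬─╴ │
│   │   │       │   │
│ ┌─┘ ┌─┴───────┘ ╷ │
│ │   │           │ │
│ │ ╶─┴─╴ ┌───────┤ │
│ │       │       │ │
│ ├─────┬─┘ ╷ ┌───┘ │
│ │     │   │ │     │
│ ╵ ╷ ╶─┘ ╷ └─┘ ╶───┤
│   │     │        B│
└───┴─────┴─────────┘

Checking each cell for number of passages:

Dead ends found at positions:
  (0, 6)
  (0, 8)
  (2, 7)
  (3, 3)
  (3, 9)
  (4, 0)
  (4, 2)
  (4, 5)
  (5, 4)
  (5, 7)
  (6, 3)
  (7, 8)
  (8, 3)
  (8, 6)
  (9, 9)
Total dead ends: 15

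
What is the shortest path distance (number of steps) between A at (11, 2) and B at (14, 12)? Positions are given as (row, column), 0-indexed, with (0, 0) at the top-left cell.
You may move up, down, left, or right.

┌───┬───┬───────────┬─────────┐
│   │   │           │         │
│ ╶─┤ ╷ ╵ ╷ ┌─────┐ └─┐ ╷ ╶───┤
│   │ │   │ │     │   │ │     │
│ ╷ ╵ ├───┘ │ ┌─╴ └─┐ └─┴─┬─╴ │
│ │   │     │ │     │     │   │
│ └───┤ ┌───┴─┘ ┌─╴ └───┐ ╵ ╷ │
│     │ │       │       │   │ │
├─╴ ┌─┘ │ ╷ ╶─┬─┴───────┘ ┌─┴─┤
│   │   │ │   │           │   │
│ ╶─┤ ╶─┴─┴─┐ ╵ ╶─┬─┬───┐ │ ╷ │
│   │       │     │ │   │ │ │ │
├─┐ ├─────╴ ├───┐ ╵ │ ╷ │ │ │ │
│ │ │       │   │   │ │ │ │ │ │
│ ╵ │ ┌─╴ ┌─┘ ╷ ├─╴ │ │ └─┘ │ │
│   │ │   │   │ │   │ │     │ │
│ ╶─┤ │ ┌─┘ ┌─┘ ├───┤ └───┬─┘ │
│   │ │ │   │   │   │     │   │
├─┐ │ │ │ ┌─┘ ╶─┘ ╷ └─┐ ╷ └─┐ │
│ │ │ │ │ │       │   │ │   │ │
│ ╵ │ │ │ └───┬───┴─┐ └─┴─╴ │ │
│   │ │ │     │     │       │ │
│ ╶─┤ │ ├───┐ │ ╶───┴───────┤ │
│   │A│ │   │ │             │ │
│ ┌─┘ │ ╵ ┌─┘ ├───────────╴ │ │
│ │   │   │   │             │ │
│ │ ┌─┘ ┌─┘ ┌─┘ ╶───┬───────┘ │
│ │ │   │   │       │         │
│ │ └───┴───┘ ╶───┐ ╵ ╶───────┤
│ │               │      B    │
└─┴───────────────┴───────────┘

Finding path from (11, 2) to (14, 12):
Path: (11,2) → (12,2) → (12,1) → (13,1) → (14,1) → (14,2) → (14,3) → (14,4) → (14,5) → (14,6) → (13,6) → (13,7) → (13,8) → (13,9) → (14,9) → (14,10) → (14,11) → (14,12)
Distance: 17 steps

Solution:

┌───┬───┬───────────┬─────────┐
│   │   │           │         │
│ ╶─┤ ╷ ╵ ╷ ┌─────┐ └─┐ ╷ ╶───┤
│   │ │   │ │     │   │ │     │
│ ╷ ╵ ├───┘ │ ┌─╴ └─┐ └─┴─┬─╴ │
│ │   │     │ │     │     │   │
│ └───┤ ┌───┴─┘ ┌─╴ └───┐ ╵ ╷ │
│     │ │       │       │   │ │
├─╴ ┌─┘ │ ╷ ╶─┬─┴───────┘ ┌─┴─┤
│   │   │ │   │           │   │
│ ╶─┤ ╶─┴─┴─┐ ╵ ╶─┬─┬───┐ │ ╷ │
│   │       │     │ │   │ │ │ │
├─┐ ├─────╴ ├───┐ ╵ │ ╷ │ │ │ │
│ │ │       │   │   │ │ │ │ │ │
│ ╵ │ ┌─╴ ┌─┘ ╷ ├─╴ │ │ └─┘ │ │
│   │ │   │   │ │   │ │     │ │
│ ╶─┤ │ ┌─┘ ┌─┘ ├───┤ └───┬─┘ │
│   │ │ │   │   │   │     │   │
├─┐ │ │ │ ┌─┘ ╶─┘ ╷ └─┐ ╷ └─┐ │
│ │ │ │ │ │       │   │ │   │ │
│ ╵ │ │ │ └───┬───┴─┐ └─┴─╴ │ │
│   │ │ │     │     │       │ │
│ ╶─┤ │ ├───┐ │ ╶───┴───────┤ │
│   │A│ │   │ │             │ │
│ ┌─┘ │ ╵ ┌─┘ ├───────────╴ │ │
│ │↓ ↲│   │   │             │ │
│ │ ┌─┘ ┌─┘ ┌─┘ ╶───┬───────┘ │
│ │↓│   │   │↱ → → ↓│         │
│ │ └───┴───┘ ╶───┐ ╵ ╶───────┤
│ │↳ → → → → ↑    │↳ → → B    │
└─┴───────────────┴───────────┘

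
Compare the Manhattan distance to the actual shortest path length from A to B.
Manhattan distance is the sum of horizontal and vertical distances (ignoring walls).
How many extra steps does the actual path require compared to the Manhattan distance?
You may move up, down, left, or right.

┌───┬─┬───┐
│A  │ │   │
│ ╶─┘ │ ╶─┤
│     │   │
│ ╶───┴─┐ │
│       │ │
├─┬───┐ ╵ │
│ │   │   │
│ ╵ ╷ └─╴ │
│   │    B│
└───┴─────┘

Manhattan distance: |4 - 0| + |4 - 0| = 8
Actual path length: 8
Extra steps: 8 - 8 = 0

Solution:

┌───┬─┬───┐
│A  │ │   │
│ ╶─┘ │ ╶─┤
│↓    │   │
│ ╶───┴─┐ │
│↳ → → ↓│ │
├─┬───┐ ╵ │
│ │   │↳ ↓│
│ ╵ ╷ └─╴ │
│   │    B│
└───┴─────┘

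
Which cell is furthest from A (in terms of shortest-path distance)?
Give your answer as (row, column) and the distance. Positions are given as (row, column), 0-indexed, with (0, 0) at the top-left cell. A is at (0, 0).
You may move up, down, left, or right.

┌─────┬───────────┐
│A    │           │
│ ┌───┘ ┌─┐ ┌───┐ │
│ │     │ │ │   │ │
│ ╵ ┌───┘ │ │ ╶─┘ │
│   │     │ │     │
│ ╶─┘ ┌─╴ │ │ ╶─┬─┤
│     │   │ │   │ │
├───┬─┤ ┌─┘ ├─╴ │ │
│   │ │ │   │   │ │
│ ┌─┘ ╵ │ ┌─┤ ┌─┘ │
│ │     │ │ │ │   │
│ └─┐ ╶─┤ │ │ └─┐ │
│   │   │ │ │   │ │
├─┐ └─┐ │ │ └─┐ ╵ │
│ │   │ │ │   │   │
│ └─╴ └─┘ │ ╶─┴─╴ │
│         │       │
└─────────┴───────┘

Computing BFS distances from A to all cells:
Furthest cell: (5, 5)
Distance: 32 steps

Path from A to the furthest cell:

┌─────┬───────────┐
│A    │↱ → → → → ↓│
│ ┌───┘ ┌─┐ ┌───┐ │
│↓│↱ → ↑│ │ │   │↓│
│ ╵ ┌───┘ │ │ ╶─┘ │
│↳ ↑│     │ │↓ ← ↲│
│ ╶─┘ ┌─╴ │ │ ╶─┬─┤
│     │   │ │↳ ↓│ │
├───┬─┤ ┌─┘ ├─╴ │ │
│   │ │ │   │↓ ↲│ │
│ ┌─┘ ╵ │ ┌─┤ ┌─┘ │
│ │     │ │B│↓│   │
│ └─┐ ╶─┤ │ │ └─┐ │
│   │   │ │↑│↳ ↓│ │
├─┐ └─┐ │ │ └─┐ ╵ │
│ │   │ │ │↑  │↳ ↓│
│ └─╴ └─┘ │ ╶─┴─╴ │
│         │↑ ← ← ↲│
└─────────┴───────┘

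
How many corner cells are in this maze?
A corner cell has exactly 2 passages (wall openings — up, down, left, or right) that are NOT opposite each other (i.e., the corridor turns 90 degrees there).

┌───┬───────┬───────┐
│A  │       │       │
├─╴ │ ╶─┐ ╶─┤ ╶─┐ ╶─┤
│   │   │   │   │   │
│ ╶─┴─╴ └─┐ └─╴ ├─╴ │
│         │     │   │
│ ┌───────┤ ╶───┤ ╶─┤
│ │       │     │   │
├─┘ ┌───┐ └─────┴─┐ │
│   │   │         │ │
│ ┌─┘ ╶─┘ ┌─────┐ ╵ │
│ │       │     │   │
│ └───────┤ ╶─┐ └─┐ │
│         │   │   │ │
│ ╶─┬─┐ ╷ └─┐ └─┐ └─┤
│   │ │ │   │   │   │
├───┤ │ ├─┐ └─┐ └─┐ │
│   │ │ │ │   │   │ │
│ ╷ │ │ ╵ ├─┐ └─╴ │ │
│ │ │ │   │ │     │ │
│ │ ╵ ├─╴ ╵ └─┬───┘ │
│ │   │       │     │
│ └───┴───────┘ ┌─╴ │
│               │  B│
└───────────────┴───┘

Counting corner cells (2 non-opposite passages):
Total corners: 56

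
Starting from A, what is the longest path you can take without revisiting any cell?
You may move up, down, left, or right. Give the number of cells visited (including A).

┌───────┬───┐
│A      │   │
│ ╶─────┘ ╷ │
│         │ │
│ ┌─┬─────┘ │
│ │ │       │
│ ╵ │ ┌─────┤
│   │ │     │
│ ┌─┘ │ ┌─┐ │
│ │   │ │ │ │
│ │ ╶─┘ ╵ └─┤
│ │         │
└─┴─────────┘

Finding longest simple path using DFS:
Start: (0, 0)
Longest path visits 24 cells
Path: A → down → right → right → right → right → up → right → down → down → left → left → left → down → down → left → down → right → right → up → up → right → right → down

Solution:

┌───────┬───┐
│A      │↱ ↓│
│ ╶─────┘ ╷ │
│↳ → → → ↑│↓│
│ ┌─┬─────┘ │
│ │ │↓ ← ← ↲│
│ ╵ │ ┌─────┤
│   │↓│↱ → ↓│
│ ┌─┘ │ ┌─┐ │
│ │↓ ↲│↑│ │B│
│ │ ╶─┘ ╵ └─┤
│ │↳ → ↑    │
└─┴─────────┘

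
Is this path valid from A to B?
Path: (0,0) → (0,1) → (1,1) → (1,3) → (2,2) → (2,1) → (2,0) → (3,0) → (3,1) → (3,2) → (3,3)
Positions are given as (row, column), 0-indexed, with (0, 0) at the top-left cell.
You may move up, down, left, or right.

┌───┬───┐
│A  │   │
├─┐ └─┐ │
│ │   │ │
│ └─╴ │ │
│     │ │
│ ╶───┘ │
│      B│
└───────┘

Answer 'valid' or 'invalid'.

Checking path validity:
Result: Invalid move at step 3: cannot move from (1, 1) to (1, 3).

invalid

Correct solution:

┌───┬───┐
│A ↓│   │
├─┐ └─┐ │
│ │↳ ↓│ │
│ └─╴ │ │
│↓ ← ↲│ │
│ ╶───┘ │
│↳ → → B│
└───────┘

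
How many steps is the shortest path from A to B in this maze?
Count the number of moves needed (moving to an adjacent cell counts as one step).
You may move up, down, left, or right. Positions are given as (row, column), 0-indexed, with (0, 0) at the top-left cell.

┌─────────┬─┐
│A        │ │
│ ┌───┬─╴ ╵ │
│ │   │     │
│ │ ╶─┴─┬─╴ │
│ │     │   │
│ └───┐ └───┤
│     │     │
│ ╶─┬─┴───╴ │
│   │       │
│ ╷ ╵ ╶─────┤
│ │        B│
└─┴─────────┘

Using BFS to find shortest path:
Start: (0, 0), End: (5, 5)
Path found:
(0,0) → (1,0) → (2,0) → (3,0) → (4,0) → (4,1) → (5,1) → (5,2) → (5,3) → (5,4) → (5,5)
Number of steps: 10

Solution:

┌─────────┬─┐
│A        │ │
│ ┌───┬─╴ ╵ │
│↓│   │     │
│ │ ╶─┴─┬─╴ │
│↓│     │   │
│ └───┐ └───┤
│↓    │     │
│ ╶─┬─┴───╴ │
│↳ ↓│       │
│ ╷ ╵ ╶─────┤
│ │↳ → → → B│
└─┴─────────┘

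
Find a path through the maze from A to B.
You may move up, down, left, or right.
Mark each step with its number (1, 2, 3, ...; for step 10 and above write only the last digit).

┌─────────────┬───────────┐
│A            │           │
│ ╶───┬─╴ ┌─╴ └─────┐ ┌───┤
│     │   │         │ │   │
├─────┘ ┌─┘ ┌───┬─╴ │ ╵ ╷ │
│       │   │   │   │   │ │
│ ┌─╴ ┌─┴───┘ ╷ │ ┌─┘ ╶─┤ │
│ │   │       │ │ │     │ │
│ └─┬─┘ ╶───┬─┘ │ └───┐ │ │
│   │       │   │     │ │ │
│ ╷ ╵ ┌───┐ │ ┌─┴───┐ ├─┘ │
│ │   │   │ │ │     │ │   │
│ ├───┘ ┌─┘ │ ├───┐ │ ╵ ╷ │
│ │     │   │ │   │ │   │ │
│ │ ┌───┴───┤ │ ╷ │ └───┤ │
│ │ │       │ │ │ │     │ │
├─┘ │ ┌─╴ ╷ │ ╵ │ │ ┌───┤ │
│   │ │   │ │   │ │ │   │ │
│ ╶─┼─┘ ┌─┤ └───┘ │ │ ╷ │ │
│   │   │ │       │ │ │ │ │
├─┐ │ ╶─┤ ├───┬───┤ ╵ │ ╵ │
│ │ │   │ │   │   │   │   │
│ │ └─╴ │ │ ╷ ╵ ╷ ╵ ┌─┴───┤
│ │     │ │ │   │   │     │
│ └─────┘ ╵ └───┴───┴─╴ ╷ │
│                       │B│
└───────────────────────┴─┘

Finding the shortest path through the maze:
Path length: 52 steps
Directions: right → right → right → right → right → right → down → right → right → right → down → left → down → down → right → right → down → down → right → up → right → down → down → down → down → down → left → up → up → left → down → down → left → down → left → up → left → down → left → up → left → down → down → right → right → right → right → right → right → up → right → down

Solution:

┌─────────────┬───────────┐
│A 1 2 3 4 5 6│           │
│ ╶───┬─╴ ┌─╴ └─────┐ ┌───┤
│     │   │  7 8 9 0│ │   │
├─────┘ ┌─┘ ┌───┬─╴ │ ╵ ╷ │
│       │   │   │2 1│   │ │
│ ┌─╴ ┌─┴───┘ ╷ │ ┌─┘ ╶─┤ │
│ │   │       │ │3│     │ │
│ └─┬─┘ ╶───┬─┘ │ └───┐ │ │
│   │       │   │4 5 6│ │ │
│ ╷ ╵ ┌───┐ │ ┌─┴───┐ ├─┘ │
│ │   │   │ │ │     │7│0 1│
│ ├───┘ ┌─┘ │ ├───┐ │ ╵ ╷ │
│ │     │   │ │   │ │8 9│2│
│ │ ┌───┴───┤ │ ╷ │ └───┤ │
│ │ │       │ │ │ │     │3│
├─┘ │ ┌─╴ ╷ │ ╵ │ │ ┌───┤ │
│   │ │   │ │   │ │ │0 9│4│
│ ╶─┼─┘ ┌─┤ └───┘ │ │ ╷ │ │
│   │   │ │       │ │1│8│5│
├─┐ │ ╶─┤ ├───┬───┤ ╵ │ ╵ │
│ │ │   │ │1 0│7 6│3 2│7 6│
│ │ └─╴ │ │ ╷ ╵ ╷ ╵ ┌─┴───┤
│ │     │ │2│9 8│5 4│  0 1│
│ └─────┘ ╵ └───┴───┴─╴ ╷ │
│          3 4 5 6 7 8 9│B│
└───────────────────────┴─┘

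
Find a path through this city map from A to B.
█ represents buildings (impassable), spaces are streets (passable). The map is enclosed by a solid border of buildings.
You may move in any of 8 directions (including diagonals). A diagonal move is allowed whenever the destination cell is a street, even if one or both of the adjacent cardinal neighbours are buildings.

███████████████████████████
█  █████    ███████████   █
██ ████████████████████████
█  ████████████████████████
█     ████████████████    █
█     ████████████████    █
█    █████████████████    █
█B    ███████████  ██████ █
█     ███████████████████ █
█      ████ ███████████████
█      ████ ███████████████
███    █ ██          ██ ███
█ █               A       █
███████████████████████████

Finding the shortest path from A to B:
Movement: 8-directional
Path length: 17 steps
Directions: left → left → left → left → left → left → left → left → left → left → left → left → up-left → up-left → up-left → up-left → up-left

Solution:

███████████████████████████
█  █████    ███████████   █
██ ████████████████████████
█  ████████████████████████
█     ████████████████    █
█     ████████████████    █
█    █████████████████    █
█B    ███████████  ██████ █
█ ↖   ███████████████████ █
█  ↖   ████ ███████████████
█   ↖  ████ ███████████████
███  ↖ █ ██          ██ ███
█ █   ↖←←←←←←←←←←←A       █
███████████████████████████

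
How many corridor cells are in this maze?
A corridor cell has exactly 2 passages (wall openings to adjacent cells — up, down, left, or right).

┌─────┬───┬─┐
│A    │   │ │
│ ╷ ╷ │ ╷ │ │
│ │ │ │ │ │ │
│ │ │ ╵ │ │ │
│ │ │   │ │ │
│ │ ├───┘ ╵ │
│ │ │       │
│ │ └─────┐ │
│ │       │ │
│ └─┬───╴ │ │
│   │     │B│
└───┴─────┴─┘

Counting cells with exactly 2 passages:
Total corridor cells: 28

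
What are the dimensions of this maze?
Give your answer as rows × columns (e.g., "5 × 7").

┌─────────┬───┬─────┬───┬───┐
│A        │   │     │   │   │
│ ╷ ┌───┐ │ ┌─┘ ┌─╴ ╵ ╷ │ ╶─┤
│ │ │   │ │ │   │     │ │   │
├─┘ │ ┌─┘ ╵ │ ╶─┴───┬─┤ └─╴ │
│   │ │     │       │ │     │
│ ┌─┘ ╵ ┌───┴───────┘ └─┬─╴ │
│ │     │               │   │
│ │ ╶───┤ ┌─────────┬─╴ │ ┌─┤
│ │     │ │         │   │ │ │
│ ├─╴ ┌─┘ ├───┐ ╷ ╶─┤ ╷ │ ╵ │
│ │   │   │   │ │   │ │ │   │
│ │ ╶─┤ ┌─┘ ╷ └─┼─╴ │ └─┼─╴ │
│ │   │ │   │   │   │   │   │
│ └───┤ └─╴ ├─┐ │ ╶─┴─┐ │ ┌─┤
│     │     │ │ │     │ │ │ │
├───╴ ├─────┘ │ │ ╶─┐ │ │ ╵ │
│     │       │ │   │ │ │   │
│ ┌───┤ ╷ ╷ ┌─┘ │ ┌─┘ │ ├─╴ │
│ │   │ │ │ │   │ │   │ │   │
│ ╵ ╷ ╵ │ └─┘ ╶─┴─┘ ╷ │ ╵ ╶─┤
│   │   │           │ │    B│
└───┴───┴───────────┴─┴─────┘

Counting the maze dimensions:
Rows (vertical): 11
Columns (horizontal): 14
Dimensions: 11 × 14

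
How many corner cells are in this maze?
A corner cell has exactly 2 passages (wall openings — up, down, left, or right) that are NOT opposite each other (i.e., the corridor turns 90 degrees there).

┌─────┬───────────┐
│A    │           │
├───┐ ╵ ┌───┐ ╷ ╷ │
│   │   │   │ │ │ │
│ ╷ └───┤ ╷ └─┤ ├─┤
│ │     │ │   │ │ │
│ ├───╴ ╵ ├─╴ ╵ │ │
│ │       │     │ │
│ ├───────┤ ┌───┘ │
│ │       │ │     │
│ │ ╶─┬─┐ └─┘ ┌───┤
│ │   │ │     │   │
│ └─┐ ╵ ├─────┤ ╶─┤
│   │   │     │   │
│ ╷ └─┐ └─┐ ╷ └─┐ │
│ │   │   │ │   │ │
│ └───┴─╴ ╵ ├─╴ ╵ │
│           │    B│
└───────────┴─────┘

Counting corner cells (2 non-opposite passages):
Total corners: 38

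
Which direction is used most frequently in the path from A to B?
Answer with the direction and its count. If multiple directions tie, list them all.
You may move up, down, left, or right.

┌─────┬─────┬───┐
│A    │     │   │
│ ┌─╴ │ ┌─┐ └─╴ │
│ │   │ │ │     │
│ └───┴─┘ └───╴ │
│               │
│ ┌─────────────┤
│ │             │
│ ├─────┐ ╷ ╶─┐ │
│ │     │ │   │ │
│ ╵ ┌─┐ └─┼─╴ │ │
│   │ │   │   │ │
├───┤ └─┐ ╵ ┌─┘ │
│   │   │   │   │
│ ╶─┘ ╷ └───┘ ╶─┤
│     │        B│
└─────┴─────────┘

Directions: down, down, down, down, down, right, up, right, right, down, right, down, right, up, right, up, left, up, right, right, down, down, down, left, down, right
Counts: {'down': 11, 'right': 9, 'up': 4, 'left': 2}
Most common: down (11 times)

Solution:

┌─────┬─────┬───┐
│A    │     │   │
│ ┌─╴ │ ┌─┐ └─╴ │
│↓│   │ │ │     │
│ └───┴─┘ └───╴ │
│↓              │
│ ┌─────────────┤
│↓│        ↱ → ↓│
│ ├─────┐ ╷ ╶─┐ │
│↓│↱ → ↓│ │↑ ↰│↓│
│ ╵ ┌─┐ └─┼─╴ │ │
│↳ ↑│ │↳ ↓│↱ ↑│↓│
├───┤ └─┐ ╵ ┌─┘ │
│   │   │↳ ↑│↓ ↲│
│ ╶─┘ ╷ └───┘ ╶─┤
│     │      ↳ B│
└─────┴─────────┘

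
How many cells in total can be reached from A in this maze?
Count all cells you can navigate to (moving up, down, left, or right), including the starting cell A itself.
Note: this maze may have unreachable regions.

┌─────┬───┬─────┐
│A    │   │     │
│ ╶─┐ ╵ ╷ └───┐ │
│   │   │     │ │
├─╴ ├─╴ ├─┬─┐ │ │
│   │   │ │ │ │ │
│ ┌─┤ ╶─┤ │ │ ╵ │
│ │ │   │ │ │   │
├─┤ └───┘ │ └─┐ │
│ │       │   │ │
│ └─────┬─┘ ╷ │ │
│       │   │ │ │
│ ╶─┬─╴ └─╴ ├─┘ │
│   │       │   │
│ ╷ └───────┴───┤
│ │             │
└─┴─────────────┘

Using BFS/flood-fill to find all reachable cells from A:
Maze size: 8 × 8 = 64 total cells
33 cell(s) are walled off and cannot be reached from A.
Reachable cells: 31

Reachable region (· marks reachable cells):

┌─────┬───┬─────┐
│A · ·│· ·│· · ·│
│ ╶─┐ ╵ ╷ └───┐ │
│· ·│· ·│· · ·│·│
├─╴ ├─╴ ├─┬─┐ │ │
│· ·│· ·│ │ │·│·│
│ ┌─┤ ╶─┤ │ │ ╵ │
│·│ │· ·│ │ │· ·│
├─┤ └───┘ │ └─┐ │
│ │       │   │·│
│ └─────┬─┘ ╷ │ │
│       │   │ │·│
│ ╶─┬─╴ └─╴ ├─┘ │
│   │       │· ·│
│ ╷ └───────┴───┤
│ │             │
└─┴─────────────┘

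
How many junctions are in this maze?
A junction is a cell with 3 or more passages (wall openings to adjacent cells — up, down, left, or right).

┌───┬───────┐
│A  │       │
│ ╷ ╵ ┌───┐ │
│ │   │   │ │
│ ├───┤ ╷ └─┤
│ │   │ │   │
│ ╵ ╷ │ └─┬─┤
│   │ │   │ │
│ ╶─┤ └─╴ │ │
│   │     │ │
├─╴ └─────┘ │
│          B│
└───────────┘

Checking each cell for number of passages:

Junctions found (3+ passages):
  (3, 0): 3 passages
  (5, 1): 3 passages
Total junctions: 2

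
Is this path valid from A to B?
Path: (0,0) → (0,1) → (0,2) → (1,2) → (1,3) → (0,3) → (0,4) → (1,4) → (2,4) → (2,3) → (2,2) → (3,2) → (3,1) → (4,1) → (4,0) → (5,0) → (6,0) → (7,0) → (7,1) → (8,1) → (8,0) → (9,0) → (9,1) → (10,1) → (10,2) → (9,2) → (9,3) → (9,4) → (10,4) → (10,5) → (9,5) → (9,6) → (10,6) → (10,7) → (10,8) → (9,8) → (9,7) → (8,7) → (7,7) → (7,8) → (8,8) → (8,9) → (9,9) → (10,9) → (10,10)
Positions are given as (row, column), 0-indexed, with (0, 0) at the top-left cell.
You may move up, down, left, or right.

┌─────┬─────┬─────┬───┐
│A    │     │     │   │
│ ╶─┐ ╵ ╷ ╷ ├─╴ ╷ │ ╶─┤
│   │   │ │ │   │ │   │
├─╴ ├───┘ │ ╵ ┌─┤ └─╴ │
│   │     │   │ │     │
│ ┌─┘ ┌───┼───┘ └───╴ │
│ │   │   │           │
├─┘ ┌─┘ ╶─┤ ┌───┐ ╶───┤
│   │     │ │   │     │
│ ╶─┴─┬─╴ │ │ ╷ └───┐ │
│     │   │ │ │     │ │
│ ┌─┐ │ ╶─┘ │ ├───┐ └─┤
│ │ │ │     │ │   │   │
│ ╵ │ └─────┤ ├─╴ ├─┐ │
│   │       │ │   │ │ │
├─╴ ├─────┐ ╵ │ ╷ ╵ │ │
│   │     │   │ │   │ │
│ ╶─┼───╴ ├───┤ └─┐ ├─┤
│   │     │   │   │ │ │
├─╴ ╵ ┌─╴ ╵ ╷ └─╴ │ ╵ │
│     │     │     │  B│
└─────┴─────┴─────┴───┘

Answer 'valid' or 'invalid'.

Checking path validity:
Result: All consecutive moves are passable.

valid

Correct solution:

┌─────┬─────┬─────┬───┐
│A → ↓│↱ ↓  │     │   │
│ ╶─┐ ╵ ╷ ╷ ├─╴ ╷ │ ╶─┤
│   │↳ ↑│↓│ │   │ │   │
├─╴ ├───┘ │ ╵ ┌─┤ └─╴ │
│   │↓ ← ↲│   │ │     │
│ ┌─┘ ┌───┼───┘ └───╴ │
│ │↓ ↲│   │           │
├─┘ ┌─┘ ╶─┤ ┌───┐ ╶───┤
│↓ ↲│     │ │   │     │
│ ╶─┴─┬─╴ │ │ ╷ └───┐ │
│↓    │   │ │ │     │ │
│ ┌─┐ │ ╶─┘ │ ├───┐ └─┤
│↓│ │ │     │ │   │   │
│ ╵ │ └─────┤ ├─╴ ├─┐ │
│↳ ↓│       │ │↱ ↓│ │ │
├─╴ ├─────┐ ╵ │ ╷ ╵ │ │
│↓ ↲│     │   │↑│↳ ↓│ │
│ ╶─┼───╴ ├───┤ └─┐ ├─┤
│↳ ↓│↱ → ↓│↱ ↓│↑ ↰│↓│ │
├─╴ ╵ ┌─╴ ╵ ╷ └─╴ │ ╵ │
│  ↳ ↑│  ↳ ↑│↳ → ↑│↳ B│
└─────┴─────┴─────┴───┘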